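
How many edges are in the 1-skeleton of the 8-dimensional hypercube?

The 8-cube has n·2^(n-1) = 8·2^7 = 8·128 = 1024 edges.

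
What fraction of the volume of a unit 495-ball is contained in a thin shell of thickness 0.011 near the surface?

V(inner)/V(outer) = ((1-0.011)/1)^495 ≈ 0.00419, so the shell fraction is 0.99581.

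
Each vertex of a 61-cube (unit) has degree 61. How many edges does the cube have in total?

Number of 1-faces = C(61,1)·2^(61-1) = 61·1152921504606846976 = 70328211781017665536.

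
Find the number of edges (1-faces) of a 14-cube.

Number of 1-faces = C(14,1) · 2^(14-1) = 14 · 8192 = 114688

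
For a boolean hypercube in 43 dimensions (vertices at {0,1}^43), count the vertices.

Number of vertices = 2^43 = 8796093022208.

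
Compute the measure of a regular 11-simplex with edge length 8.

V = (8^11 / 11!) · √((11+1) / 2^11) ≈ 16.4725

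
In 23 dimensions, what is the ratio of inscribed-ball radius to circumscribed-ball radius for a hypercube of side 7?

r_in / r_out = (7/2) / (7√23/2) = 1/√23 ≈ 0.208514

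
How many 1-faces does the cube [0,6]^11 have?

Number of 1-faces = C(11,1)·2^(11-1) = 11·1024 = 11264.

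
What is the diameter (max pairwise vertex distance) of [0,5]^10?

d = √(5² + 5² + ... + 5²) [10 terms] = √(10·5²) = 5√10 ≈ 15.8114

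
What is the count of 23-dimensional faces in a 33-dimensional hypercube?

f_23(33-cube) = (33 choose 23) · 2^10 = 94782504960.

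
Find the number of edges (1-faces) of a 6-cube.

Number of 1-faces = C(6,1) · 2^(6-1) = 6 · 32 = 192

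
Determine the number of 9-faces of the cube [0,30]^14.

f_9(14-cube) = (14 choose 9) · 2^5 = 64064.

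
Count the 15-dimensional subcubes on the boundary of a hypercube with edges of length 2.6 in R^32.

f_15(32-cube) = (32 choose 15) · 2^17 = 74150408355840.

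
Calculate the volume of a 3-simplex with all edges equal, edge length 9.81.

Volume = (√2/12) · 9.81³ = 111.26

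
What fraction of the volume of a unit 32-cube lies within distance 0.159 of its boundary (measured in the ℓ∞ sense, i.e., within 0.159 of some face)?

1 - (1 - 2·0.159)^32 = 1 - 0.682^32 ≈ 0.9999952016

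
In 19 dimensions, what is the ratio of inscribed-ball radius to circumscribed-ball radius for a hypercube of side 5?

Ratio = (s/2)/(s√19/2) = 19^(-1/2) ≈ 0.229416.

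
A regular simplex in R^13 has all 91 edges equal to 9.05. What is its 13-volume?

V_13 = √(14) · 9.05^13 / (13! · 2^(13/2)) ≈ 18.1351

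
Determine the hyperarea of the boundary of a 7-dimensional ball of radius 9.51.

The surface area of an n-ball is 2π^(n/2) r^(n-1) / Γ(n/2). For n=7, r=9.51: 2.44659e+07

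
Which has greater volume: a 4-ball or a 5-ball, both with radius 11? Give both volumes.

V_4(11) ≈ 72250.4. V_5(11) ≈ 847738. The 5-ball is larger.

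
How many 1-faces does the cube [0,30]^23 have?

The 23-cube has n·2^(n-1) = 23·2^22 = 23·4194304 = 96468992 edges.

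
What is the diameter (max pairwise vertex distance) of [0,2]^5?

Diagonal = √5 · 2 ≈ 4.47214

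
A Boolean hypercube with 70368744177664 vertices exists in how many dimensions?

The n-cube has 2^n vertices, and 70368744177664 = 2^46, so n = 46.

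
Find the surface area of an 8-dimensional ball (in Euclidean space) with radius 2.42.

S_8(2.42) = 2·π^(8/2)·(2.42)^7 / Γ(8/2) ≈ 15782.9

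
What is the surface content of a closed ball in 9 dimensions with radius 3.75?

The surface area of an n-ball is 2π^(n/2) r^(n-1) / Γ(n/2). For n=9, r=3.75: 1.16094e+06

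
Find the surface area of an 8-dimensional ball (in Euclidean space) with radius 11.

S = n·V_n(r)/r = 8·V_8(11)/11 (volume-to-surface relation), giving 19487171·π^4/3 ≈ 6.32743e+08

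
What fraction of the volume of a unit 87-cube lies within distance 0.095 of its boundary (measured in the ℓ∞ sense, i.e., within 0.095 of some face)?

1 - (1 - 2·0.095)^87 = 1 - 0.81^87 ≈ 0.9999999891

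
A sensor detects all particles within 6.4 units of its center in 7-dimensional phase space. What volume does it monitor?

The n-ball volume is π^(n/2)·r^n/Γ(n/2+1). With n=7, r=6.4: V ≈ 2.07797e+06.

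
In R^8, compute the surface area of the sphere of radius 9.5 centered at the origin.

|∂B_8(9.5)| = 893871739·π^4/384 ≈ 2.26748e+08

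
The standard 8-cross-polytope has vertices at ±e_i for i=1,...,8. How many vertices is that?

The 8-dimensional cross-polytope has 2n = 2·8 = 16 vertices.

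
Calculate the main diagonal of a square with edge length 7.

||(7,7,...,7)|| = √(2)·7 ≈ 9.89949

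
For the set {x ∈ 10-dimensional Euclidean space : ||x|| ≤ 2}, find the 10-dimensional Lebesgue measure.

V = 128·π^5/15 ≈ 2611.37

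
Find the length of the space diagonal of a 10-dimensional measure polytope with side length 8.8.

The space diagonal of an n-cube of side s is s√n. Here 8.8·√10 ≈ 27.828.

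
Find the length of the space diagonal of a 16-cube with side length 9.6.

||(9.6,9.6,...,9.6)|| = √(16)·9.6 = 38.4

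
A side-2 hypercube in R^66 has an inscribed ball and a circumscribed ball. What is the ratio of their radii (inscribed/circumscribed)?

r_in / r_out = (2/2) / (2√66/2) = 1/√66 ≈ 0.123091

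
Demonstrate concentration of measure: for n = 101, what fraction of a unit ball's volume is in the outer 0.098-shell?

1 - (1-0.098)^101 ≈ 0.99997 ≈ 99.997009%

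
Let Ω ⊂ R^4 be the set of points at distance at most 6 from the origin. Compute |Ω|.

The n-ball volume is π^(n/2)·r^n/Γ(n/2+1). With n=4, r=6: V = 648·π^2 ≈ 6395.5.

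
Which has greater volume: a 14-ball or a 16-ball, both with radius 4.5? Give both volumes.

V_14(4.5) ≈ 8.36746e+08. V_16(4.5) ≈ 6.65394e+09. The 16-ball is larger.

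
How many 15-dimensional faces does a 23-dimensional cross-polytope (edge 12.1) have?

An n-cross-polytope has 2^(k+1)·C(n,k+1) k-faces. Here 2^16·C(23,16) = 65536·245157 = 16066609152.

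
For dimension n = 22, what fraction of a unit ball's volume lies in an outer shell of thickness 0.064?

1 - (1-0.064)^22 ≈ 0.766617 ≈ 76.66%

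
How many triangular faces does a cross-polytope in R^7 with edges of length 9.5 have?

f_2(7-orthoplex) = 2^3 · (7 choose 3) = 280.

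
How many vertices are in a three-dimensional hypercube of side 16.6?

An n-cube has C(n,k)·2^(n-k) k-faces. Here C(3,0)·2^3 = 1·8 = 8.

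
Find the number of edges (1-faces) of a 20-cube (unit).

Number of 1-faces = C(20,1) · 2^(20-1) = 20 · 524288 = 10485760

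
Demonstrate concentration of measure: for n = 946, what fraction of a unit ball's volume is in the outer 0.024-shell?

1 - (1-0.024)^946 ≈ 1 - 1.046e-10 ≈ (100 - 1.05e-08)%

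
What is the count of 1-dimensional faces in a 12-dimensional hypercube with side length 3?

Number of 1-faces = C(12,1) · 2^(12-1) = 12 · 2048 = 24576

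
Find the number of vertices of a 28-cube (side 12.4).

Each vertex is a binary string of length 28, so there are 2^28 = 268435456.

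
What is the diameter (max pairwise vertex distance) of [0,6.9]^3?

d = √(6.9² + 6.9² + ... + 6.9²) [3 terms] = √(3·6.9²) = 6.9√3 ≈ 11.9512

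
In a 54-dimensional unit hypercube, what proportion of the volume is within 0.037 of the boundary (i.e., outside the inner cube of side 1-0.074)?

The inner cube has side 1-2·0.037 = 0.926 and volume (0.926)^54 ≈ 0.01574, so the shell holds 0.98426 of the volume.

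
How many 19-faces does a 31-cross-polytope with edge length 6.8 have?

An n-cross-polytope has 2^(k+1)·C(n,k+1) k-faces. Here 2^20·C(31,20) = 1048576·84672315 = 88785357373440.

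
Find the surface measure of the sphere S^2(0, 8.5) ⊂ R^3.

|∂B_3(8.5)| = 4πr² = 4π·(8.5)² ≈ 907.92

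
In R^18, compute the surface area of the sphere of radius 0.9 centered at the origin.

|∂B_18(0.9)| ≈ 0.246593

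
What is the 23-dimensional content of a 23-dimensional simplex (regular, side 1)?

V = (1^23 / 23!) · √((23+1) / 2^23) ≈ 6.54284e-26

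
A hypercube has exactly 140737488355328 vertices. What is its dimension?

The n-cube has 2^n vertices, and 140737488355328 = 2^47, so n = 47.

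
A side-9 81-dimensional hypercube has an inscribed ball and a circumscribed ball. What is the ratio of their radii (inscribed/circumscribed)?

r_in / r_out = (9/2) / (9√81/2) = 1/√81 ≈ 0.111111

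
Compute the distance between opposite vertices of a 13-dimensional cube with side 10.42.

||(10.42,10.42,...,10.42)|| = √(13)·10.42 ≈ 37.5698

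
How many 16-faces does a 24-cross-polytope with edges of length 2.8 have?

Each 16-face is the convex hull of 17 vertices, one chosen as ±e_i from each of 17 distinct axes: 2^17·C(24,17) = 45364543488.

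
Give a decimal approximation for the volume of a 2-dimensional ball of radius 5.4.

Volume = π^{2/2}·(5.4)^2/Γ(2) ≈ 91.6088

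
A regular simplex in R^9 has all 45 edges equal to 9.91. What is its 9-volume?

Volume = 9.91^9 · √(10/2^9) / 9! ≈ 355.03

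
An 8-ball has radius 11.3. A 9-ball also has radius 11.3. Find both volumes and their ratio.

V_8(11.3) ≈ 1.07899e+09. V_9(11.3) ≈ 9.90886e+09. Ratio V_8/V_9 ≈ 0.1089.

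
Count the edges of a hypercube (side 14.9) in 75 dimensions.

The 75-cube has n·2^(n-1) = 75·2^74 = 75·18889465931478580854784 = 1416709944860893564108800 edges.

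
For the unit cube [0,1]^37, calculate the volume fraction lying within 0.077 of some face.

Shell fraction = 1 - (1-0.154)^37 ≈ 0.997946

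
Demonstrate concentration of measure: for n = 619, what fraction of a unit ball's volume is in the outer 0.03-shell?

1 - (1-0.03)^619 ≈ 0.9999999935 ≈ 99.999999%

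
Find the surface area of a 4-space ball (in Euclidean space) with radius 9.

|∂B_4(9)| = 1458·π^2 ≈ 14389.9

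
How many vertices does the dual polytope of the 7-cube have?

Number of vertices = 2n = 14.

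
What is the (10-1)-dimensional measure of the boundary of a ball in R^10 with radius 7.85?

The surface area of an n-ball is 2π^(n/2) r^(n-1) / Γ(n/2). For n=10, r=7.85: 2.88666e+09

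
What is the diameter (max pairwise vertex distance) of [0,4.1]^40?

||(4.1,4.1,...,4.1)|| = √(40)·4.1 ≈ 25.9307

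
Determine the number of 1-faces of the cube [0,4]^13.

An n-cube has C(n,k)·2^(n-k) k-faces. Here C(13,1)·2^12 = 13·4096 = 53248.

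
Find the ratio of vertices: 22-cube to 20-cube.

The 22-cube has 2^22 = 4194304 vertices. The 20-cube has 2^20 = 1048576 vertices. Ratio: 4194304/1048576 = 4.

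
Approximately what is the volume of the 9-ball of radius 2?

Volume = π^{9/2}·(2)^9/Γ(11/2) = 16384·π^4/945 ≈ 1688.84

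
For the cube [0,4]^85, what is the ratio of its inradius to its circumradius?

r_in = 4/2 (half the side); r_out = 4√85/2 (half the diagonal). Ratio = 1/√85 ≈ 0.108465.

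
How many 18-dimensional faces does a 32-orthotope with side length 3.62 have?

f_18(32-cube) = (32 choose 18) · 2^14 = 7724000870400.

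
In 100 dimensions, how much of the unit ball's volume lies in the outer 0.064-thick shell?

V(inner)/V(outer) = ((1-0.064)/1)^100 ≈ 0.001341, so the shell fraction is 0.998659.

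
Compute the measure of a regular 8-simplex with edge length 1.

V_8 = √(9) · 1^8 / (8! · 2^(8/2)) ≈ 4.6503e-06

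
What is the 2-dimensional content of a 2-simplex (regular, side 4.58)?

Area = (√3/4) · 4.58² = 9.08305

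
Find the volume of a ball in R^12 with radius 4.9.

V_12(4.9) = π^(12/2) · (4.9)^12 / Γ(12/2 + 1) ≈ 2.55811e+08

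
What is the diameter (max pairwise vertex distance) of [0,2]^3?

||(2,2,...,2)|| = √(3)·2 ≈ 3.4641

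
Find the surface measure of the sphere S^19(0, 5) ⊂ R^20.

S = n·V_n(r)/r = 20·V_20(5)/5 (volume-to-surface relation), giving 3814697265625·π^10/36288 ≈ 9.84455e+12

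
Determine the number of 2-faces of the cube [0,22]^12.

Choose 2 of 12 axes to span the face (C(12,2) = 66 ways), then fix each of the remaining 10 coordinates at one of its two extreme values (2^10 = 1024 ways): 66·1024 = 67584.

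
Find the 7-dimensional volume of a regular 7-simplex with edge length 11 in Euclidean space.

V_7 = √(8) · 11^7 / (7! · 2^(7/2)) ≈ 966.626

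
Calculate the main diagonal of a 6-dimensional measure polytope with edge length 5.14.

The space diagonal of an n-cube of side s is s√n. Here 5.14·√6 ≈ 12.5904.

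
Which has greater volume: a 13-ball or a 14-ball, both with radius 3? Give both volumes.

V_13(3) ≈ 1.45184e+06. V_14(3) ≈ 2.86626e+06. The 14-ball is larger.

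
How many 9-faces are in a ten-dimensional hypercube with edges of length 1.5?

Choose 9 of 10 axes to span the face (C(10,9) = 10 ways), then fix each of the remaining 1 coordinate at one of its two extreme values (2^1 = 2 ways): 10·2 = 20.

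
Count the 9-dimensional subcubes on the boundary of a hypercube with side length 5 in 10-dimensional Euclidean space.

An n-cube has C(n,k)·2^(n-k) k-faces. Here C(10,9)·2^1 = 10·2 = 20.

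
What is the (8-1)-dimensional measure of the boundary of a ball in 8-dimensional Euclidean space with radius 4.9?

S = n·V_n(r)/r = 8·V_8(4.9)/4.9 (volume-to-surface relation), giving 2.20217e+06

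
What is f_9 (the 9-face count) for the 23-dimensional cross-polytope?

An n-cross-polytope has 2^(k+1)·C(n,k+1) k-faces. Here 2^10·C(23,10) = 1024·1144066 = 1171523584.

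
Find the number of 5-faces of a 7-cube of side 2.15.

f_5(7-cube) = (7 choose 5) · 2^2 = 84.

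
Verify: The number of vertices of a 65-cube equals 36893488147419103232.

True. The 65-cube has 2^65 = 36893488147419103232 vertices.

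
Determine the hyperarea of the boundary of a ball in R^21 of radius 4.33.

The surface area of an n-ball is 2π^(n/2) r^(n-1) / Γ(n/2). For n=21, r=4.33: 1.57226e+12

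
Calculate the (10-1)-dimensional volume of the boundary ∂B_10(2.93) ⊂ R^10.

S_10(2.93) = 2·π^(10/2)·(2.93)^9 / Γ(10/2) ≈ 405860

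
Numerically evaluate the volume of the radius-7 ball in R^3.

Volume = π^{3/2}·(7)^3/Γ(5/2) = 1372·π/3 ≈ 1436.76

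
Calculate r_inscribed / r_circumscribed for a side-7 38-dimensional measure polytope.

For an n-cube of any side s, the inradius is s/2 and the circumradius is s√n/2, so the ratio is 1/√38 ≈ 0.162221.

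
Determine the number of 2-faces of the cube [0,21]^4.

Choose 2 of 4 axes to span the face (C(4,2) = 6 ways), then fix each of the remaining 2 coordinates at one of its two extreme values (2^2 = 4 ways): 6·4 = 24.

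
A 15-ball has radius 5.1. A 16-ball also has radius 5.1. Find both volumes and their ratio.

V_15(5.1) ≈ 1.56669e+10. V_16(5.1) ≈ 4.92948e+10. Ratio V_15/V_16 ≈ 0.3178.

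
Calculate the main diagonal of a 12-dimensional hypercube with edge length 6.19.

||(6.19,6.19,...,6.19)|| = √(12)·6.19 ≈ 21.4428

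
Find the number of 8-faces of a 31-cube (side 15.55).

f_8(31-cube) = (31 choose 8) · 2^23 = 66175421644800.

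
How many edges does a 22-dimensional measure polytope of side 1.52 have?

Each of the 2^22 = 4194304 vertices has degree 22; total edges = 22·2^22/2 = 46137344.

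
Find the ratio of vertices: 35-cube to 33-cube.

The 35-cube has 2^35 = 34359738368 vertices. The 33-cube has 2^33 = 8589934592 vertices. Ratio: 34359738368/8589934592 = 4.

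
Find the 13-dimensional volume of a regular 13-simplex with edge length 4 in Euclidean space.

V_13 = √(14) · 4^13 / (13! · 2^(13/2)) ≈ 0.000445521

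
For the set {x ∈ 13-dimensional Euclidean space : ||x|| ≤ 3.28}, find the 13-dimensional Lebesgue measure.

V_13(3.28) = π^(13/2) · (3.28)^13 / Γ(13/2 + 1) ≈ 4.63128e+06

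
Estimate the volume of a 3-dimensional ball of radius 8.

V = 2048·π/3 ≈ 2144.66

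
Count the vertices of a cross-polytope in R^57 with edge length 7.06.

Number of vertices = 2n = 114.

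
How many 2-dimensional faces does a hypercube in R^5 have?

Choose 2 of 5 axes to span the face (C(5,2) = 10 ways), then fix each of the remaining 3 coordinates at one of its two extreme values (2^3 = 8 ways): 10·8 = 80.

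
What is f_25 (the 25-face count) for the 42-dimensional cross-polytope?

f_25(42-orthoplex) = 2^26 · (42 choose 26) = 11174278261666480128.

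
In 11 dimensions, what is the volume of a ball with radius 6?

Volume = π^{11/2}·(6)^11/Γ(13/2) = 859963392·π^5/385 ≈ 6.83547e+08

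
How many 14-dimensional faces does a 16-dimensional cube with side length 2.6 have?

Choose 14 of 16 axes to span the face (C(16,14) = 120 ways), then fix each of the remaining 2 coordinates at one of its two extreme values (2^2 = 4 ways): 120·4 = 480.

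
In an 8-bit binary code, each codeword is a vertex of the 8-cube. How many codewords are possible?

The 8-cube has 2^8 = 256 vertices.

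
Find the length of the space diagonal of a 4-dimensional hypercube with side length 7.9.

Diagonal = √4 · 7.9 = 15.8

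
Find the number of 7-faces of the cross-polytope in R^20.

Number of 7-faces = 2^(7+1) · C(20,7+1) = 256 · 125970 = 32248320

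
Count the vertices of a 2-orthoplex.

The vertices are ±e_1, ..., ±e_2, so there are 2·2 = 4.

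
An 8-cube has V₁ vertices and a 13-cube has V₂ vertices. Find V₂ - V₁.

V₁ = 2^8 = 256. V₂ = 2^13 = 8192. V₂ - V₁ = 7936.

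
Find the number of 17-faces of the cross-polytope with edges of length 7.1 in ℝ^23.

f_17(23-orthoplex) = 2^18 · (23 choose 18) = 8820883456.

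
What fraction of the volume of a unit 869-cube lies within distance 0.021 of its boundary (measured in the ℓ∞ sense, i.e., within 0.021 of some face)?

1 - (1 - 2·0.021)^869 = 1 - 0.958^869 ≈ 1 - 6.407e-17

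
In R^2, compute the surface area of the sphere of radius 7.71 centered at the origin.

S_2(7.71) = 2·π^(2/2)·(7.71)^1 / Γ(2/2) = 2πr = 2π·7.71 ≈ 48.4434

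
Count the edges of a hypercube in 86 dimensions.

An n-cube has n·2^(n-1) edges. With n = 86: 86·38685626227668133590597632 = 3326963855579459488791396352.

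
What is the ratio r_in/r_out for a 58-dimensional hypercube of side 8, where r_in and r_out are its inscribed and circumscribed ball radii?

Ratio = (s/2)/(s√58/2) = 58^(-1/2) ≈ 0.131306.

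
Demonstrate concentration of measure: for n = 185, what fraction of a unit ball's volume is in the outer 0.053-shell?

1 - (1-0.053)^185 ≈ 0.999958 ≈ 99.995785%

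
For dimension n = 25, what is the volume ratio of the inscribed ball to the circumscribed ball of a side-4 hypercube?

The radii are 4/2 and 4√25/2, so the volume ratio is (1/√25)^25 = 25^{-25/2} ≈ 3.35544e-18.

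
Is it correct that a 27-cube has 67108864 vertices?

False. The 27-cube has 2^27 = 134217728 vertices.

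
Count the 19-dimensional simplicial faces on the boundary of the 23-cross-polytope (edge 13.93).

Number of 19-faces = 2^(19+1) · C(23,19+1) = 1048576 · 1771 = 1857028096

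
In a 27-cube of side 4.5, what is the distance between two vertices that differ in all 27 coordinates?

||(4.5,4.5,...,4.5)|| = √(27)·4.5 ≈ 23.3827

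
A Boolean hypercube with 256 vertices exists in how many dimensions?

The n-cube has 2^n vertices, and 256 = 2^8, so n = 8.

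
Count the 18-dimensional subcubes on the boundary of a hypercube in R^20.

An n-cube has C(n,k)·2^(n-k) k-faces. Here C(20,18)·2^2 = 190·4 = 760.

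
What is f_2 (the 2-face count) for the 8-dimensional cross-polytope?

An n-cross-polytope has 2^(k+1)·C(n,k+1) k-faces. Here 2^3·C(8,3) = 8·56 = 448.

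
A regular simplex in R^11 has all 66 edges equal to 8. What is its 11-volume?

Volume = 8^11 · √(12/2^11) / 11! ≈ 16.4725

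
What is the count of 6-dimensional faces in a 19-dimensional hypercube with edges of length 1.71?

Choose 6 of 19 axes to span the face (C(19,6) = 27132 ways), then fix each of the remaining 13 coordinates at one of its two extreme values (2^13 = 8192 ways): 27132·8192 = 222265344.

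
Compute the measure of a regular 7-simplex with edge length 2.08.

V_7 = √(8) · 2.08^7 / (7! · 2^(7/2)) ≈ 0.00835512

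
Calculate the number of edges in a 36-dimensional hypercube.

The 36-cube has n·2^(n-1) = 36·2^35 = 36·34359738368 = 1236950581248 edges.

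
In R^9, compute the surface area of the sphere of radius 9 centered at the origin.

The surface area of an n-ball is 2π^(n/2) r^(n-1) / Γ(n/2). For n=9, r=9: 459165024·π^4/35 ≈ 1.27791e+09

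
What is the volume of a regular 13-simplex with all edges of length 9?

V_13 = √(14) · 9^13 / (13! · 2^(13/2)) ≈ 16.8749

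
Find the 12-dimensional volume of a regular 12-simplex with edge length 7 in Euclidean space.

For a regular n-simplex with edge a, V = (a^n / n!)·√((n+1)/2^n). With a=7, n=12: V ≈ 1.62791.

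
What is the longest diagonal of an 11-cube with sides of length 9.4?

d = √(9.4² + 9.4² + ... + 9.4²) [11 terms] = √(11·9.4²) = 9.4√11 ≈ 31.1763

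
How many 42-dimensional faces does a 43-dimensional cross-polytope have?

f_42(43-orthoplex) = 2^43 · (43 choose 43) = 8796093022208.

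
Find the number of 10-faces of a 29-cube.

Number of 10-faces = C(29,10) · 2^(29-10) = 20030010 · 524288 = 10501493882880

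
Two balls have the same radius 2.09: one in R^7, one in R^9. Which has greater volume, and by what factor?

V_7(2.09) ≈ 823.008, V_9(2.09) ≈ 2509.77. The 9-ball is larger by a factor of 3.05.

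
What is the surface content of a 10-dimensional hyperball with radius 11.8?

The surface area of an n-ball is 2π^(n/2) r^(n-1) / Γ(n/2). For n=10, r=11.8: 1.13111e+11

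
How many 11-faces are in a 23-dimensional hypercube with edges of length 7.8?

Choose 11 of 23 axes to span the face (C(23,11) = 1352078 ways), then fix each of the remaining 12 coordinates at one of its two extreme values (2^12 = 4096 ways): 1352078·4096 = 5538111488.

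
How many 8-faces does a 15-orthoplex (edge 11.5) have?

Each 8-face is the convex hull of 9 vertices, one chosen as ±e_i from each of 9 distinct axes: 2^9·C(15,9) = 2562560.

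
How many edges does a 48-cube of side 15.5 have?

The 48-cube has n·2^(n-1) = 48·2^47 = 48·140737488355328 = 6755399441055744 edges.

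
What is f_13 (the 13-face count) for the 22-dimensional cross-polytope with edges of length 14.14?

Number of 13-faces = 2^(13+1) · C(22,13+1) = 16384 · 319770 = 5239111680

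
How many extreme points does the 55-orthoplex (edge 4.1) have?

Number of vertices = 2n = 110.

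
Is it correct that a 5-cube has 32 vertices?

True. The 5-cube has 2^5 = 32 vertices.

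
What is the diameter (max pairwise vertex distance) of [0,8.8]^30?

||(8.8,8.8,...,8.8)|| = √(30)·8.8 ≈ 48.1996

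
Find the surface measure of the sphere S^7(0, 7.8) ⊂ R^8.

S = n·V_n(r)/r = 8·V_8(7.8)/7.8 (volume-to-surface relation), giving 5.70349e+07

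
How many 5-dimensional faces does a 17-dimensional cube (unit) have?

An n-cube has C(n,k)·2^(n-k) k-faces. Here C(17,5)·2^12 = 6188·4096 = 25346048.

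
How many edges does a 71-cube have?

Number of 1-faces = C(71,1)·2^(71-1) = 71·1180591620717411303424 = 83822005070936202543104.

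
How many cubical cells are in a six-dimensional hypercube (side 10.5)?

Choose 3 of 6 axes to span the face (C(6,3) = 20 ways), then fix each of the remaining 3 coordinates at one of its two extreme values (2^3 = 8 ways): 20·8 = 160.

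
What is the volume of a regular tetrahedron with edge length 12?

Volume = (√2/12) · 12³ = 203.647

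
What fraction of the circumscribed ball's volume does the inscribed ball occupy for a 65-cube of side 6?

V_in / V_out = (r_in/r_out)^65 = (1/√65)^65 = 65^(-65/2) ≈ 1.20314e-59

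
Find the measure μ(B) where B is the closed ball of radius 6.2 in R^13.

The n-ball volume is π^(n/2)·r^n/Γ(n/2+1). With n=13, r=6.2: V ≈ 1.82152e+10.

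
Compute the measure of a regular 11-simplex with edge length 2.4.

V = (2.4^11 / 11!) · √((11+1) / 2^11) ≈ 2.91806e-05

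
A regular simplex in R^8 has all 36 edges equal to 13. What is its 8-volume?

Volume = 13^8 · √(9/2^8) / 8! ≈ 3793.39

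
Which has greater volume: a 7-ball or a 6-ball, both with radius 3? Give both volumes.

V_7(3) ≈ 10333.1. V_6(3) ≈ 3767.26. The 7-ball is larger.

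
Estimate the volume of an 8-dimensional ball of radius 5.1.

The n-ball volume is π^(n/2)·r^n/Γ(n/2+1). With n=8, r=5.1: V ≈ 1.85759e+06.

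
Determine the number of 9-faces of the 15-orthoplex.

An n-cross-polytope has 2^(k+1)·C(n,k+1) k-faces. Here 2^10·C(15,10) = 1024·3003 = 3075072.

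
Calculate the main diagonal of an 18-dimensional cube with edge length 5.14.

d = √(5.14² + 5.14² + ... + 5.14²) [18 terms] = √(18·5.14²) = 5.14√18 ≈ 21.8072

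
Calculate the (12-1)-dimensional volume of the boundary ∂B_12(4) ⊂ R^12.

S_12(4) = 2·π^(12/2)·(4)^11 / Γ(12/2) = 1048576·π^6/15 ≈ 6.7206e+07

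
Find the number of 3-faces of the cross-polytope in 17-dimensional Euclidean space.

f_3(17-orthoplex) = 2^4 · (17 choose 4) = 38080.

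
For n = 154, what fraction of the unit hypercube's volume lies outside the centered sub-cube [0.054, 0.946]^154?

Shell fraction = 1 - (1-0.108)^154 ≈ 0.9999999773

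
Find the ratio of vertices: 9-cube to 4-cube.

The 9-cube has 2^9 = 512 vertices. The 4-cube has 2^4 = 16 vertices. Ratio: 512/16 = 32.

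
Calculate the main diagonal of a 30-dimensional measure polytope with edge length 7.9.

Diagonal = √30 · 7.9 ≈ 43.2701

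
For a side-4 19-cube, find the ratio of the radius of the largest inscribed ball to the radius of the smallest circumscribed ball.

r_in / r_out = (4/2) / (4√19/2) = 1/√19 ≈ 0.229416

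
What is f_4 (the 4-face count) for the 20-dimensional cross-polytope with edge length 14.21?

f_4(20-orthoplex) = 2^5 · (20 choose 5) = 496128.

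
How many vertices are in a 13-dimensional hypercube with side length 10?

Number of 0-faces = C(13,0) · 2^(13-0) = 1 · 8192 = 8192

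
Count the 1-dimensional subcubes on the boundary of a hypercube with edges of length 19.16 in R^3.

An n-cube has C(n,k)·2^(n-k) k-faces. Here C(3,1)·2^2 = 3·4 = 12.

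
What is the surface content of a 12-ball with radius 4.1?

The surface area of an n-ball is 2π^(n/2) r^(n-1) / Γ(n/2). For n=12, r=4.1: 8.81801e+07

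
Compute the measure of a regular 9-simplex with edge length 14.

Volume = 14^9 · √(10/2^9) / 9! ≈ 7957.09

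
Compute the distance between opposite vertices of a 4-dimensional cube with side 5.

The space diagonal of an n-cube of side s is s√n. Here 5·√4 = 10.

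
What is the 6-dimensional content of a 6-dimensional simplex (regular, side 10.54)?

V_6 = √(7) · 10.54^6 / (6! · 2^(6/2)) ≈ 629.753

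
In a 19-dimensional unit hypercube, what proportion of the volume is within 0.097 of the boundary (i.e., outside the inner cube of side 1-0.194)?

The inner cube has side 1-2·0.097 = 0.806 and volume (0.806)^19 ≈ 0.01661, so the shell holds 0.98339 of the volume.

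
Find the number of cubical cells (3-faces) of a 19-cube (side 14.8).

f_3(19-cube) = (19 choose 3) · 2^16 = 63504384.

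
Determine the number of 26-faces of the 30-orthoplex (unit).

An n-cross-polytope has 2^(k+1)·C(n,k+1) k-faces. Here 2^27·C(30,27) = 134217728·4060 = 544923975680.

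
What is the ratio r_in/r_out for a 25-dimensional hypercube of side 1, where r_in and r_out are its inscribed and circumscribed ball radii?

Ratio = (s/2)/(s√25/2) = 25^(-1/2) ≈ 0.2.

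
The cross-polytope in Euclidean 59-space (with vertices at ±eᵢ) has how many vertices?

The 59-dimensional cross-polytope has 2n = 2·59 = 118 vertices.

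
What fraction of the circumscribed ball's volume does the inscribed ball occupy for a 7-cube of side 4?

The radii are 4/2 and 4√7/2, so the volume ratio is (1/√7)^7 = 7^{-7/2} ≈ 0.00110194.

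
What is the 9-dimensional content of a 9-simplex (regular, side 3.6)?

V = (3.6^9 / 9!) · √((9+1) / 2^9) ≈ 0.0391133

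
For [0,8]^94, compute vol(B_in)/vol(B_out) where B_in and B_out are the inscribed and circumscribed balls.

V_in/V_out = n^(-n/2) = 94^(-94/2) ≈ 1.83228e-93.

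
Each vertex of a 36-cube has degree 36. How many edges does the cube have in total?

An n-cube has n·2^(n-1) edges. With n = 36: 36·34359738368 = 1236950581248.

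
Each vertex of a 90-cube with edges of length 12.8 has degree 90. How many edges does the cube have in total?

Each of the 2^90 = 1237940039285380274899124224 vertices has degree 90; total edges = 90·2^90/2 = 55707301767842112370460590080.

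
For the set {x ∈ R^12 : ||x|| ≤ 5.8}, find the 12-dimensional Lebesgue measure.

Volume = π^{12/2}·(5.8)^12/Γ(7) ≈ 1.9351e+09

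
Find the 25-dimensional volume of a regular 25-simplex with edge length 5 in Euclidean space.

V_25 = √(26) · 5^25 / (25! · 2^(25/2)) ≈ 1.69128e-11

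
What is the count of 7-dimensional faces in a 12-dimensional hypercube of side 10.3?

An n-cube has C(n,k)·2^(n-k) k-faces. Here C(12,7)·2^5 = 792·32 = 25344.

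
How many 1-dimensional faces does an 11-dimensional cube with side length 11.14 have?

Choose 1 of 11 axes to span the face (C(11,1) = 11 ways), then fix each of the remaining 10 coordinates at one of its two extreme values (2^10 = 1024 ways): 11·1024 = 11264.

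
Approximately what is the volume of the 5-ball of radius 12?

V = 663552·π^2/5 ≈ 1.3098e+06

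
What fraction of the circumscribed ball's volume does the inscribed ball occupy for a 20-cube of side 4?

V_in / V_out = (r_in/r_out)^20 = (1/√20)^20 = 20^(-20/2) ≈ 9.76562e-14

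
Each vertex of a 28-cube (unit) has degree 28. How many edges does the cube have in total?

Each of the 2^28 = 268435456 vertices has degree 28; total edges = 28·2^28/2 = 3758096384.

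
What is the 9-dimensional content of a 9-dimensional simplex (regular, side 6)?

V_9 = √(10) · 6^9 / (9! · 2^(9/2)) ≈ 3.88118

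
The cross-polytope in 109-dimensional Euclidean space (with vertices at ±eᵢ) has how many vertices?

An n-cross-polytope has 2n vertices; here n = 109, giving 218.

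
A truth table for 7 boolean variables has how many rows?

The 7-cube has 2^7 = 128 vertices.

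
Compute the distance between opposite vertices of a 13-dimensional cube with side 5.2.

Diagonal = √13 · 5.2 ≈ 18.7489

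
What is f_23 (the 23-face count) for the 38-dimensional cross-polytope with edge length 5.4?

Each 23-face is the convex hull of 24 vertices, one chosen as ±e_i from each of 24 distinct axes: 2^24·C(38,24) = 162228197759385600.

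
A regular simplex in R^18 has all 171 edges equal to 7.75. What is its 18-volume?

For a regular n-simplex with edge a, V = (a^n / n!)·√((n+1)/2^n). With a=7.75, n=18: V ≈ 0.0135268.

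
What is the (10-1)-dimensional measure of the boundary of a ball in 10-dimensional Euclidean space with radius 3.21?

|∂B_10(3.21)| ≈ 922812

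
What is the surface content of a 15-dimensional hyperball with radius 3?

S = n·V_n(r)/r = 15·V_15(3)/3 (volume-to-surface relation), giving 45349632·π^7/5005 ≈ 2.73665e+07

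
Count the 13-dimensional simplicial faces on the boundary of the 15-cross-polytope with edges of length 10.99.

Each 13-face is the convex hull of 14 vertices, one chosen as ±e_i from each of 14 distinct axes: 2^14·C(15,14) = 245760.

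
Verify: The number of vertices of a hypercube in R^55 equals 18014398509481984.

False. The 55-cube has 2^55 = 36028797018963968 vertices.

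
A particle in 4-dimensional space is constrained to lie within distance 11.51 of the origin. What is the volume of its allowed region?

The n-ball volume is π^(n/2)·r^n/Γ(n/2+1). With n=4, r=11.51: V ≈ 86610.6.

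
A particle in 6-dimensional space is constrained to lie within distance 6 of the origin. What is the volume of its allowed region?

The n-ball volume is π^(n/2)·r^n/Γ(n/2+1). With n=6, r=6: V = 7776·π^3 ≈ 241105.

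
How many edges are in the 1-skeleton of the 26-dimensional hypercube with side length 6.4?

An n-cube has n·2^(n-1) edges. With n = 26: 26·33554432 = 872415232.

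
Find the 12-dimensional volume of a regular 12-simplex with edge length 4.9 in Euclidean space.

Volume = 4.9^12 · √(13/2^12) / 12! ≈ 0.0225324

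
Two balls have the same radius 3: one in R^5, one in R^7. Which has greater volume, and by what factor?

V_5(3) ≈ 1279.1, V_7(3) ≈ 10333.1. The 7-ball is larger by a factor of 8.078.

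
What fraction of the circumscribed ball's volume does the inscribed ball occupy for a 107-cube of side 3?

V_in / V_out = (r_in/r_out)^107 = (1/√107)^107 = 107^(-107/2) ≈ 2.67897e-109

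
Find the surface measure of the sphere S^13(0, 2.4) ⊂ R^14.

|∂B_14(2.4)| ≈ 735348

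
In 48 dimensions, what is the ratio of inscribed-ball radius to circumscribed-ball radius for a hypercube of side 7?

Ratio = (s/2)/(s√48/2) = 48^(-1/2) ≈ 0.144338.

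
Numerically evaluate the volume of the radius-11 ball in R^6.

V_6(11) = π^(6/2) · (11)^6 / Γ(6/2 + 1) = 1771561·π^3/6 ≈ 9.15492e+06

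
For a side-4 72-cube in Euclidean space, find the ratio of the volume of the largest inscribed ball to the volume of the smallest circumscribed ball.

Volume scales as r^n, and r_in/r_out = 1/√72, giving (1/√72)^72 ≈ 1.36782e-67.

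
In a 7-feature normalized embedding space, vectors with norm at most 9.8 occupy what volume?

V_7(9.8) = π^(7/2) · (9.8)^7 / Γ(7/2 + 1) ≈ 4.10169e+07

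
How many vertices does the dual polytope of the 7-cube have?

The vertices are ±e_1, ..., ±e_7, so there are 2·7 = 14.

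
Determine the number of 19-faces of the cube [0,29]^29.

Choose 19 of 29 axes to span the face (C(29,19) = 20030010 ways), then fix each of the remaining 10 coordinates at one of its two extreme values (2^10 = 1024 ways): 20030010·1024 = 20510730240.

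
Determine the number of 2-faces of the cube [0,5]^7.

f_2(7-cube) = (7 choose 2) · 2^5 = 672.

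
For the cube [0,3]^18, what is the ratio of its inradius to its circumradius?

For an n-cube of any side s, the inradius is s/2 and the circumradius is s√n/2, so the ratio is 1/√18 ≈ 0.235702.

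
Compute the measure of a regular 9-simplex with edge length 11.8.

V_9 = √(10) · 11.8^9 / (9! · 2^(9/2)) ≈ 1708.21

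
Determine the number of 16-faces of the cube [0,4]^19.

An n-cube has C(n,k)·2^(n-k) k-faces. Here C(19,16)·2^3 = 969·8 = 7752.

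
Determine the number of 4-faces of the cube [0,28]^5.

f_4(5-cube) = (5 choose 4) · 2^1 = 10.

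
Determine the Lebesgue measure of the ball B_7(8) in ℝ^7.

V = 33554432·π^3/105 ≈ 9.90855e+06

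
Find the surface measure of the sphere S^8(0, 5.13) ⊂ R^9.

S = n·V_n(r)/r = 9·V_9(5.13)/5.13 (volume-to-surface relation), giving 1.42396e+07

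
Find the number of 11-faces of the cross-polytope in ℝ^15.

f_11(15-orthoplex) = 2^12 · (15 choose 12) = 1863680.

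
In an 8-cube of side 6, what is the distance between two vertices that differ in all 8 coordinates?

The space diagonal of an n-cube of side s is s√n. Here 6·√8 ≈ 16.9706.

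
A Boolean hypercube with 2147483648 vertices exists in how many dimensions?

Since 2^n = 2147483648, we have n = 31.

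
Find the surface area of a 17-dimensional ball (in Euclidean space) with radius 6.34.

|∂B_17(6.34)| ≈ 1.63319e+13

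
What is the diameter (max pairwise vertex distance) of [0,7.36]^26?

Diagonal = √26 · 7.36 ≈ 37.5288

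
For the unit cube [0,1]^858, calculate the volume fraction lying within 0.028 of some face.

Shell fraction = 1 - (1-0.056)^858 ≈ 1 - 3.357e-22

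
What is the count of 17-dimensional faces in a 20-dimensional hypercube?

Number of 17-faces = C(20,17) · 2^(20-17) = 1140 · 8 = 9120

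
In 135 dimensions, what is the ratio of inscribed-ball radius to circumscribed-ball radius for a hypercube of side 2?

Ratio = (s/2)/(s√135/2) = 135^(-1/2) ≈ 0.0860663.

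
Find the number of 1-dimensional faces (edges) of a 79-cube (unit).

Each of the 2^79 = 604462909807314587353088 vertices has degree 79; total edges = 79·2^79/2 = 23876284937388926200446976.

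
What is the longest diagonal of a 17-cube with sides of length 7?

Diagonal = √17 · 7 ≈ 28.8617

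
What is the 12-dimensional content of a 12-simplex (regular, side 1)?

For a regular n-simplex with edge a, V = (a^n / n!)·√((n+1)/2^n). With a=1, n=12: V ≈ 1.17613e-10.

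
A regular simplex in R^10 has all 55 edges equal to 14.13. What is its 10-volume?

Volume = 14.13^10 · √(11/2^10) / 10! ≈ 9061.6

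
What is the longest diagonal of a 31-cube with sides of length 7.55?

Diagonal = √31 · 7.55 ≈ 42.0366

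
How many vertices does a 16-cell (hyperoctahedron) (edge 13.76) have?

The 4-dimensional cross-polytope has 2n = 2·4 = 8 vertices.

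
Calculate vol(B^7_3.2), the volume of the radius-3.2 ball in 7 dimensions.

The n-ball volume is π^(n/2)·r^n/Γ(n/2+1). With n=7, r=3.2: V ≈ 16234.2.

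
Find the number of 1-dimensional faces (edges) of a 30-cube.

Number of 1-faces = C(30,1)·2^(30-1) = 30·536870912 = 16106127360.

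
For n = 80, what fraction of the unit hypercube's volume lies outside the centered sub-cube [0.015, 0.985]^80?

1 - (1 - 2·0.015)^80 = 1 - 0.97^80 ≈ 0.912554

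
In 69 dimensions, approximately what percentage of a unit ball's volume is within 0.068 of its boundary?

1 - (1-0.068)^69 ≈ 0.992243 ≈ 99.22%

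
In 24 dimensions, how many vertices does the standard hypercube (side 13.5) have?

The 24-cube has 2^24 = 16777216 vertices.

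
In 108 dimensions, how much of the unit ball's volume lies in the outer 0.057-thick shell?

Shell fraction = 1 - (1-0.057)^108 ≈ 0.998233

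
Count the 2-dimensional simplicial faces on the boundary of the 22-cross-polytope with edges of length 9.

f_2(22-orthoplex) = 2^3 · (22 choose 3) = 12320.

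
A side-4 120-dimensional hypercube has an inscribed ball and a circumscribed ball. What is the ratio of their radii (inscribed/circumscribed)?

Ratio = (s/2)/(s√120/2) = 120^(-1/2) ≈ 0.0912871.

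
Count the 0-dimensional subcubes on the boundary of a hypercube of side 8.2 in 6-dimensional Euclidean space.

An n-cube has C(n,k)·2^(n-k) k-faces. Here C(6,0)·2^6 = 1·64 = 64.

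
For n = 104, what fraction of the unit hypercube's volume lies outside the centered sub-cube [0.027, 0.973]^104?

The inner cube has side 1-2·0.027 = 0.946 and volume (0.946)^104 ≈ 0.003109, so the shell holds 0.996891 of the volume.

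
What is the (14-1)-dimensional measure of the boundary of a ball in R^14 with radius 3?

|∂B_14(3)| = 177147·π^7/40 ≈ 1.33759e+07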